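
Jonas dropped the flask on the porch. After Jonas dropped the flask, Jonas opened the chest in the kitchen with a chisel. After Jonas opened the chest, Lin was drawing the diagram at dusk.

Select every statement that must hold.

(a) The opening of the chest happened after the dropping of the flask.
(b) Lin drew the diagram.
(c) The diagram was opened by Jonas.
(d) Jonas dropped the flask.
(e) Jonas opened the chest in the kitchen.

(a) Entailed — the narrative places the dropping before the opening.
(b) Not entailed — 'was drawing' is progressive on an accomplishment; it does not entail the completed 'drew'.
(c) Not entailed — Jonas opened the chest, not the diagram; the diagram belongs to the drawing event.
(d) Entailed — this follows by dropping conjuncts from the dropping event's description.
(e) Entailed — every conjunct here is already in the original opening event.

(a), (d), (e)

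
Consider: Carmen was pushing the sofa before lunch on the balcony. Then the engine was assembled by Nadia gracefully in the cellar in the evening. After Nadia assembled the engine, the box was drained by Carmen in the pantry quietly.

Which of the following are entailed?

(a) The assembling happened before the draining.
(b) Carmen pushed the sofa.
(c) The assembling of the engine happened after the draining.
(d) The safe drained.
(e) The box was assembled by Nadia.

(a), (b)

(a) Entailed — the narrative places the assembling before the draining.
(b) Entailed — 'push' is an activity; 'was pushing' entails that some pushing happened, so 'pushed' holds.
(c) Not entailed — the narrative places the assembling before the draining, not after.
(d) Not entailed — the box is what drained, not the safe.
(e) Not entailed — Nadia assembled the engine, not the box; the box belongs to the draining event.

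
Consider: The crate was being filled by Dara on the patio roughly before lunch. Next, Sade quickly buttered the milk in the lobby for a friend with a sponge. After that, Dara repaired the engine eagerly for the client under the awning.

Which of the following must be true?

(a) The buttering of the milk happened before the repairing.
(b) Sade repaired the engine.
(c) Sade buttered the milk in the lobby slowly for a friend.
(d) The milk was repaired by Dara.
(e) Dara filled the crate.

(a) Entailed — the narrative places the buttering before the repairing.
(b) Not entailed — the passage has Dara repairing the engine, not Sade.
(c) Not entailed — 'slowly' adds a manner not in (and inconsistent with) the original.
(d) Not entailed — Dara repaired the engine, not the milk; the milk belongs to the buttering event.
(e) Not entailed — 'was filling' is progressive on an accomplishment; it does not entail the completed 'filled'.

(a)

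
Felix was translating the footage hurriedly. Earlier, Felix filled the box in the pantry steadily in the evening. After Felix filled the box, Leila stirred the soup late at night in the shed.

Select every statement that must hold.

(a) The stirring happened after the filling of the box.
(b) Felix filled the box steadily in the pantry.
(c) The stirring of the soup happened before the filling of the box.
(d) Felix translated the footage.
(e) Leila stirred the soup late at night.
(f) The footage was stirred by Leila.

(a), (b), (e)

(a) Entailed — the narrative places the filling before the stirring.
(b) Entailed — dropping 'in the evening' leaves a sub-description the original still satisfies.
(c) Not entailed — the narrative places the filling before the stirring, not after.
(d) Not entailed — 'was translating' is progressive on an accomplishment; it does not entail the completed 'translated'.
(e) Entailed — dropping 'in the shed' leaves a sub-description the original still satisfies.
(f) Not entailed — Leila stirred the soup, not the footage; the footage belongs to the translating event.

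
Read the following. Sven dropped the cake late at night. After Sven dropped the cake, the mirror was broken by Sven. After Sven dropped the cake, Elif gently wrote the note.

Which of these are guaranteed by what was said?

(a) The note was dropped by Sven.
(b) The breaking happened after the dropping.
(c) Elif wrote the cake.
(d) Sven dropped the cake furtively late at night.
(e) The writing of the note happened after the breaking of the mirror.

(b)

(a) Not entailed — Sven dropped the cake, not the note; the note belongs to the writing event.
(b) Entailed — the narrative places the dropping before the breaking.
(c) Not entailed — Elif wrote the note, not the cake; the cake belongs to the dropping event.
(d) Not entailed — 'furtively' adds information not in the original event.
(e) Not entailed — the narrative doesn't order the breaking relative to the writing.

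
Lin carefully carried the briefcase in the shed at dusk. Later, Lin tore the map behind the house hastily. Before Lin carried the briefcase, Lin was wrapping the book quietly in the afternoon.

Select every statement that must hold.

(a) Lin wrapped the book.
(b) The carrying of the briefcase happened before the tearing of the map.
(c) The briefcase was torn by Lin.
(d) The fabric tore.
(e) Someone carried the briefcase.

(b), (e)

(a) Not entailed — 'was wrapping' is progressive on an accomplishment; it does not entail the completed 'wrapped'.
(b) Entailed — the narrative places the carrying before the tearing.
(c) Not entailed — Lin tore the map, not the briefcase; the briefcase belongs to the carrying event.
(d) Not entailed — the map is what tore, not the fabric.
(e) Entailed — this follows by dropping conjuncts from the carrying event's description.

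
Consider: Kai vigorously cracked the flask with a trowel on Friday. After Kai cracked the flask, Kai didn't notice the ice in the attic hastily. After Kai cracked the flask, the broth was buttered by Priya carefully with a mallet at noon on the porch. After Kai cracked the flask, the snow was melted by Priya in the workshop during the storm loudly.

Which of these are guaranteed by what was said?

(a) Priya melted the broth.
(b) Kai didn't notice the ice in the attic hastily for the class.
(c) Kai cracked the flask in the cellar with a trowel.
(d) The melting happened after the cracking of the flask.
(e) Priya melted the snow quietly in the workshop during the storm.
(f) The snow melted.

(b), (d), (f)

(a) Not entailed — Priya melted the snow, not the broth; the broth belongs to the buttering event.
(b) Entailed — under negation, adding a further restriction is entailed: if no such noticing event occurred, none occurred for the class either.
(c) Not entailed — 'in the cellar' adds information not in the original event.
(d) Entailed — the narrative places the cracking before the melting.
(e) Not entailed — 'quietly' adds a manner not in (and inconsistent with) the original.
(f) Entailed — 'Priya melted the snow' is causative; it entails the inchoative 'the snow melted'.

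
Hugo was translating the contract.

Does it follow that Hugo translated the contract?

no

'was translating' is progressive; for an accomplishment like 'translate the contract', it doesn't entail completion.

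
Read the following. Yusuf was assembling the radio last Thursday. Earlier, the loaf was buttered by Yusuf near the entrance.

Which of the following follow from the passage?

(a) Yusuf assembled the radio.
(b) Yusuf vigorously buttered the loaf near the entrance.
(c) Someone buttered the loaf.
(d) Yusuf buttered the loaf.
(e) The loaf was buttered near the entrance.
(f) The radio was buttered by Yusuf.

(c), (d), (e)

(a) Not entailed — 'was assembling' is progressive on an accomplishment; it does not entail the completed 'assembled'.
(b) Not entailed — 'vigorously' adds information not in the original event.
(c) Entailed — this follows by dropping conjuncts from the buttering event's description.
(d) Entailed — this follows by dropping conjuncts from the buttering event's description.
(e) Entailed — every conjunct here is already in the original buttering event.
(f) Not entailed — Yusuf buttered the loaf, not the radio; the radio belongs to the assembling event.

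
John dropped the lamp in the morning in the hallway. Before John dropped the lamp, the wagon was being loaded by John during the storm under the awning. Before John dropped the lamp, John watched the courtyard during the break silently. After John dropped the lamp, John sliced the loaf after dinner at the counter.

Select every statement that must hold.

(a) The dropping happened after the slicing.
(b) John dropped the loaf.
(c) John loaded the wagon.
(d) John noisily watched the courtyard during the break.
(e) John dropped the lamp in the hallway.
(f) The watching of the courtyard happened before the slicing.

(a) Not entailed — the narrative places the dropping before the slicing, not after.
(b) Not entailed — John dropped the lamp, not the loaf; the loaf belongs to the slicing event.
(c) Not entailed — 'was loading' is progressive on an accomplishment; it does not entail the completed 'loaded'.
(d) Not entailed — 'noisily' adds a manner not in (and inconsistent with) the original.
(e) Entailed — every conjunct here is already in the original dropping event.
(f) Entailed — the narrative places the watching before the slicing.

(e), (f)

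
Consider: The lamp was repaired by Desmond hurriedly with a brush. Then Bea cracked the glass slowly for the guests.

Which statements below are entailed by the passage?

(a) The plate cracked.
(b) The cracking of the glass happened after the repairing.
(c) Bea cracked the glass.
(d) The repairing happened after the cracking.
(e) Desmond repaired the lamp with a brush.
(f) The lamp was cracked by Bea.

(a) Not entailed — the glass is what cracked, not the plate.
(b) Entailed — the narrative places the repairing before the cracking.
(c) Entailed — dropping 'slowly', 'for the guests' leaves a sub-description the original still satisfies.
(d) Not entailed — the narrative places the repairing before the cracking, not after.
(e) Entailed — every conjunct here is already in the original repairing event.
(f) Not entailed — Bea cracked the glass, not the lamp; the lamp belongs to the repairing event.

(b), (c), (e)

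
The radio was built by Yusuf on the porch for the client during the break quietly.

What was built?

the radio

'the radio' marks the patient of the building event.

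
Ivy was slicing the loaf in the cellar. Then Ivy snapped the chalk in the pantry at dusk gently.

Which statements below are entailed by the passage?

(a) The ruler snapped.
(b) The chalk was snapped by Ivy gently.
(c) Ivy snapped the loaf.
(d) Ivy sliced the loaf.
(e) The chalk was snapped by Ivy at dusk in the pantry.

(b), (e)

(a) Not entailed — the chalk is what snapped, not the ruler.
(b) Entailed — dropping 'in the pantry', 'at dusk' leaves a sub-description the original still satisfies.
(c) Not entailed — Ivy snapped the chalk, not the loaf; the loaf belongs to the slicing event.
(d) Not entailed — 'was slicing' is progressive on an accomplishment; it does not entail the completed 'sliced'.
(e) Entailed — the original entails any weakening of itself; this just drops 'gently'.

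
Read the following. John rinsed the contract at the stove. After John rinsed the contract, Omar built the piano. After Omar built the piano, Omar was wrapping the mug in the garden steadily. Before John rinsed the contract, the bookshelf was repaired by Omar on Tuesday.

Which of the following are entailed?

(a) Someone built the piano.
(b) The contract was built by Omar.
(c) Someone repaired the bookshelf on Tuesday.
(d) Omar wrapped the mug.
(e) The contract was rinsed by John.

(a) Entailed — generalizing the agent leaves a sub-description the original still satisfies.
(b) Not entailed — Omar built the piano, not the contract; the contract belongs to the rinsing event.
(c) Entailed — every conjunct here is already in the original repairing event.
(d) Not entailed — 'was wrapping' is progressive on an accomplishment; it does not entail the completed 'wrapped'.
(e) Entailed — every conjunct here is already in the original rinsing event.

(a), (c), (e)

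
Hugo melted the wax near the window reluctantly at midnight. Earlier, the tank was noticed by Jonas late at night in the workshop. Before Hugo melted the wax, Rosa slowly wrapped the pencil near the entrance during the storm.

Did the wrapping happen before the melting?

The narrative orders the wrapping before the melting.

yes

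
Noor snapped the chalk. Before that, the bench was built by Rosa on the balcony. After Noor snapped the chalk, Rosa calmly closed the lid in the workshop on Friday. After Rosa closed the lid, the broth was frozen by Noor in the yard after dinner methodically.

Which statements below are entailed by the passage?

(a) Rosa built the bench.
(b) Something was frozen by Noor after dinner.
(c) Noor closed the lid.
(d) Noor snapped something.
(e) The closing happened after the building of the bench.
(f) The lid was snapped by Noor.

(a), (b), (d), (e)

(a) Entailed — the original entails any weakening of itself; this just drops 'on the balcony'.
(b) Entailed — dropping 'methodically', 'in the yard' and generalizing the patient leaves a sub-description the original still satisfies.
(c) Not entailed — the passage has Rosa closing the lid, not Noor.
(d) Entailed — generalizing the patient leaves a sub-description the original still satisfies.
(e) Entailed — the narrative places the building before the closing.
(f) Not entailed — Noor snapped the chalk, not the lid; the lid belongs to the closing event.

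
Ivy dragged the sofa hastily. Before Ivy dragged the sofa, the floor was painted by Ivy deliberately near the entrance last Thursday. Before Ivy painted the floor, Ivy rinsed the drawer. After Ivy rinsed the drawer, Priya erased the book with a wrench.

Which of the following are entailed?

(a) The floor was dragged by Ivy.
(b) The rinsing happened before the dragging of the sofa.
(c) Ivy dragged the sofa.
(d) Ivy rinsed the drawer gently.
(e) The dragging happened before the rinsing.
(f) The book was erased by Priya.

(a) Not entailed — Ivy dragged the sofa, not the floor; the floor belongs to the painting event.
(b) Entailed — the narrative places the rinsing before the dragging.
(c) Entailed — the original entails any weakening of itself; this just drops 'hastily'.
(d) Not entailed — 'gently' adds information not in the original event.
(e) Not entailed — the narrative places the rinsing before the dragging, not after.
(f) Entailed — this follows by dropping conjuncts from the erasing event's description.

(b), (c), (f)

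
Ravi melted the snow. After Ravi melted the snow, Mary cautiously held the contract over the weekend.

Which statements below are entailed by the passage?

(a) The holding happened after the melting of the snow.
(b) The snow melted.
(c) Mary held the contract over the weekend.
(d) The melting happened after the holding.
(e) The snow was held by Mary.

(a), (b), (c)

(a) Entailed — the narrative places the melting before the holding.
(b) Entailed — 'Ravi melted the snow' is causative; it entails the inchoative 'the snow melted'.
(c) Entailed — the original entails any weakening of itself; this just drops 'cautiously'.
(d) Not entailed — the narrative places the melting before the holding, not after.
(e) Not entailed — Mary held the contract, not the snow; the snow belongs to the melting event.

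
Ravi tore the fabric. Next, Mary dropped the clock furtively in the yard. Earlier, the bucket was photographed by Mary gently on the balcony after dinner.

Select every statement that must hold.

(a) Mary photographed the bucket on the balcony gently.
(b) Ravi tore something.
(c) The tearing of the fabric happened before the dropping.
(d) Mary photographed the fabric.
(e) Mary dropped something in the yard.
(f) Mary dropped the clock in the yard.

(a), (b), (c), (e), (f)

(a) Entailed — every conjunct here is already in the original photographing event.
(b) Entailed — this follows by dropping conjuncts from the tearing event's description.
(c) Entailed — the narrative places the tearing before the dropping.
(d) Not entailed — Mary photographed the bucket, not the fabric; the fabric belongs to the tearing event.
(e) Entailed — the original entails any weakening of itself; this just drops 'furtively' and generalizes the patient.
(f) Entailed — every conjunct here is already in the original dropping event.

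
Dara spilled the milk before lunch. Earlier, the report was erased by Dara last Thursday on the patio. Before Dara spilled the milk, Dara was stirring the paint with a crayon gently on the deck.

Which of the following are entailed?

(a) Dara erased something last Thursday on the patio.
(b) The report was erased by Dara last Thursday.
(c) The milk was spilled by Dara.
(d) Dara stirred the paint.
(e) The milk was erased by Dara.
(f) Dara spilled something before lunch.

(a), (b), (c), (d), (f)

(a) Entailed — this follows by dropping conjuncts from the erasing event's description.
(b) Entailed — the original entails any weakening of itself; this just drops 'on the patio'.
(c) Entailed — this follows by dropping conjuncts from the spilling event's description.
(d) Entailed — 'stir' is an activity; 'was stirring' entails that some stirring happened, so 'stirred' holds.
(e) Not entailed — Dara erased the report, not the milk; the milk belongs to the spilling event.
(f) Entailed — generalizing the patient leaves a sub-description the original still satisfies.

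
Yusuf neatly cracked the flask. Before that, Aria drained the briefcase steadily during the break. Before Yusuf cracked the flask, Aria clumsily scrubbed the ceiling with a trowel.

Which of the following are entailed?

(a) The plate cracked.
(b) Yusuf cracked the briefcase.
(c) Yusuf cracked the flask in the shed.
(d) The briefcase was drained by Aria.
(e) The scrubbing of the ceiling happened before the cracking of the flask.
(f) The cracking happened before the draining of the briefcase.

(a) Not entailed — the flask is what cracked, not the plate.
(b) Not entailed — Yusuf cracked the flask, not the briefcase; the briefcase belongs to the draining event.
(c) Not entailed — 'in the shed' adds information not in the original event.
(d) Entailed — the original entails any weakening of itself; this just drops 'steadily', 'during the break'.
(e) Entailed — the narrative places the scrubbing before the cracking.
(f) Not entailed — the narrative places the draining before the cracking, not after.

(d), (e)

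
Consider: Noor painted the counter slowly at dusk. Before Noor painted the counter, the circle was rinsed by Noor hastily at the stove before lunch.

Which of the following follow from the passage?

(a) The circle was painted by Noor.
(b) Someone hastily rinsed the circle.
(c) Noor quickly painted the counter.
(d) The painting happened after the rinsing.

(a) Not entailed — Noor painted the counter, not the circle; the circle belongs to the rinsing event.
(b) Entailed — this follows by dropping conjuncts from the rinsing event's description.
(c) Not entailed — 'quickly' adds a manner not in (and inconsistent with) the original.
(d) Entailed — the narrative places the rinsing before the painting.

(b), (d)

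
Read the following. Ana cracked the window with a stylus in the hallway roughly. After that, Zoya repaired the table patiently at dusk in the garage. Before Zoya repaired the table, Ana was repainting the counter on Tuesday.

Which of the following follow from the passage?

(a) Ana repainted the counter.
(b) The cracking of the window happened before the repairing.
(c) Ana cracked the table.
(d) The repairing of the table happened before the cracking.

(b)

(a) Not entailed — 'was repainting' is progressive on an accomplishment; it does not entail the completed 'repainted'.
(b) Entailed — the narrative places the cracking before the repairing.
(c) Not entailed — Ana cracked the window, not the table; the table belongs to the repairing event.
(d) Not entailed — the narrative places the cracking before the repairing, not after.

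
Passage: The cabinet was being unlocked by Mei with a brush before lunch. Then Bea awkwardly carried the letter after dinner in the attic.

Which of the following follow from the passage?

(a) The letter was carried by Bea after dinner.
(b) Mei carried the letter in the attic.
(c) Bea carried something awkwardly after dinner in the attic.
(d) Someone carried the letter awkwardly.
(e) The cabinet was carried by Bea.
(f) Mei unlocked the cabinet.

(a), (c), (d)

(a) Entailed — dropping 'in the attic', 'awkwardly' leaves a sub-description the original still satisfies.
(b) Not entailed — the passage has Bea carrying the letter, not Mei.
(c) Entailed — every conjunct here is already in the original carrying event.
(d) Entailed — this follows by dropping conjuncts from the carrying event's description.
(e) Not entailed — Bea carried the letter, not the cabinet; the cabinet belongs to the unlocking event.
(f) Not entailed — 'was unlocking' is progressive on an accomplishment; it does not entail the completed 'unlocked'.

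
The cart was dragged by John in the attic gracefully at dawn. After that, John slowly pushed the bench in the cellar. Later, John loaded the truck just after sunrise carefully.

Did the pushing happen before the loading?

The narrative orders the pushing before the loading.

yes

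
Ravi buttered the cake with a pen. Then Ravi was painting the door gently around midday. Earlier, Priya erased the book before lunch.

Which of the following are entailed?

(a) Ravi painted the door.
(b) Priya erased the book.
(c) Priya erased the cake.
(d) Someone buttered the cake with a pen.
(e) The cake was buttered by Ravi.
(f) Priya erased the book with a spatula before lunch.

(b), (d), (e)

(a) Not entailed — 'was painting' is progressive on an accomplishment; it does not entail the completed 'painted'.
(b) Entailed — every conjunct here is already in the original erasing event.
(c) Not entailed — Priya erased the book, not the cake; the cake belongs to the buttering event.
(d) Entailed — the original entails any weakening of itself; this just generalizes the agent.
(e) Entailed — the original entails any weakening of itself; this just drops 'with a pen'.
(f) Not entailed — 'with a spatula' adds information not in the original event.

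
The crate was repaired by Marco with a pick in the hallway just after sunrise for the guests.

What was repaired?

the crate

'the crate' marks the patient of the repairing event.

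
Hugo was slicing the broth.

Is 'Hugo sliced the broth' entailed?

no

'was slicing' is progressive; for an accomplishment like 'slice the broth', it doesn't entail completion.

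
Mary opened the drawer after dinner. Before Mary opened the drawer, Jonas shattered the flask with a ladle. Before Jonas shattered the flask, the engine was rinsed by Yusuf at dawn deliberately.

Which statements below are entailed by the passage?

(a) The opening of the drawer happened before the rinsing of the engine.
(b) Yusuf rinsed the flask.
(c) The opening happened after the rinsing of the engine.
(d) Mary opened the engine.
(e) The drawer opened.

(a) Not entailed — the narrative places the rinsing before the opening, not after.
(b) Not entailed — Yusuf rinsed the engine, not the flask; the flask belongs to the shattering event.
(c) Entailed — the narrative places the rinsing before the opening.
(d) Not entailed — Mary opened the drawer, not the engine; the engine belongs to the rinsing event.
(e) Entailed — 'Mary opened the drawer' is causative; it entails the inchoative 'the drawer opened'.

(c), (e)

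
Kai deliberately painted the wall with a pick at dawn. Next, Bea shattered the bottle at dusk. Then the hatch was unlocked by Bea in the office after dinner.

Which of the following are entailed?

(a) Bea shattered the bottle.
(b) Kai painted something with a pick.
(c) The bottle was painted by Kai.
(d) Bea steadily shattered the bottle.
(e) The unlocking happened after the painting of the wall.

(a) Entailed — this follows by dropping conjuncts from the shattering event's description.
(b) Entailed — dropping 'at dawn', 'deliberately' and generalizing the patient leaves a sub-description the original still satisfies.
(c) Not entailed — Kai painted the wall, not the bottle; the bottle belongs to the shattering event.
(d) Not entailed — 'steadily' adds information not in the original event.
(e) Entailed — the narrative places the painting before the unlocking.

(a), (b), (e)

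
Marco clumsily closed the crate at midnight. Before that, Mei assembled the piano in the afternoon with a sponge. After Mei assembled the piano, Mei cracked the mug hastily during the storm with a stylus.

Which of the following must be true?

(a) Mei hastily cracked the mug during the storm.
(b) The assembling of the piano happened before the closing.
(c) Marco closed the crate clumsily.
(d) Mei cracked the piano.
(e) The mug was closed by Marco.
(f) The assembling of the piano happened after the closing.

(a) Entailed — this follows by dropping conjuncts from the cracking event's description.
(b) Entailed — the narrative places the assembling before the closing.
(c) Entailed — the original entails any weakening of itself; this just drops 'at midnight'.
(d) Not entailed — Mei cracked the mug, not the piano; the piano belongs to the assembling event.
(e) Not entailed — Marco closed the crate, not the mug; the mug belongs to the cracking event.
(f) Not entailed — the narrative places the assembling before the closing, not after.

(a), (b), (c)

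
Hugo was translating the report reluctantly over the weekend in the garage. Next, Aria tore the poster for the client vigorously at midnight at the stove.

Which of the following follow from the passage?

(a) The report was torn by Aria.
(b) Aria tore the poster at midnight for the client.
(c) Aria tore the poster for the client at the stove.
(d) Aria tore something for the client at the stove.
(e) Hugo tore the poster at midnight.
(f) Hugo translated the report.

(b), (c), (d)

(a) Not entailed — Aria tore the poster, not the report; the report belongs to the translating event.
(b) Entailed — dropping 'vigorously', 'at the stove' leaves a sub-description the original still satisfies.
(c) Entailed — dropping 'vigorously', 'at midnight' leaves a sub-description the original still satisfies.
(d) Entailed — dropping 'vigorously', 'at midnight' and generalizing the patient leaves a sub-description the original still satisfies.
(e) Not entailed — the passage has Aria tearing the poster, not Hugo.
(f) Not entailed — 'was translating' is progressive on an accomplishment; it does not entail the completed 'translated'.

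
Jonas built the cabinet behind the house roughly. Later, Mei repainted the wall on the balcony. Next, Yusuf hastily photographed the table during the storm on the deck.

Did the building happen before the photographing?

yes

The narrative orders the building before the photographing.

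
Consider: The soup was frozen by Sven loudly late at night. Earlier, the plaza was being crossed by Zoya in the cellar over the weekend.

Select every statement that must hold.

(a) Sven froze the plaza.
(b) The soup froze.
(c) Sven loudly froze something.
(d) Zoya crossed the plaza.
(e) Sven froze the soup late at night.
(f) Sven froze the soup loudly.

(a) Not entailed — Sven froze the soup, not the plaza; the plaza belongs to the crossing event.
(b) Entailed — 'Sven froze the soup' is causative; it entails the inchoative 'the soup froze'.
(c) Entailed — dropping 'late at night' and generalizing the patient leaves a sub-description the original still satisfies.
(d) Not entailed — 'was crossing' is progressive on an accomplishment; it does not entail the completed 'crossed'.
(e) Entailed — the original entails any weakening of itself; this just drops 'loudly'.
(f) Entailed — the original entails any weakening of itself; this just drops 'late at night'.

(b), (c), (e), (f)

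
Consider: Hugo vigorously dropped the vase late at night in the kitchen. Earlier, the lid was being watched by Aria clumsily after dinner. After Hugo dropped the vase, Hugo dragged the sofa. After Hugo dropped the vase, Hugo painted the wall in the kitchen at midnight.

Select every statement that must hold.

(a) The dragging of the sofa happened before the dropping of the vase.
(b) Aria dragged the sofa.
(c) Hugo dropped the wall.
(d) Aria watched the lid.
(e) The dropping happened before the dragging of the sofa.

(d), (e)

(a) Not entailed — the narrative places the dropping before the dragging, not after.
(b) Not entailed — the passage has Hugo dragging the sofa, not Aria.
(c) Not entailed — Hugo dropped the vase, not the wall; the wall belongs to the painting event.
(d) Entailed — 'watch' is an activity; 'was watching' entails that some watching happened, so 'watched' holds.
(e) Entailed — the narrative places the dropping before the dragging.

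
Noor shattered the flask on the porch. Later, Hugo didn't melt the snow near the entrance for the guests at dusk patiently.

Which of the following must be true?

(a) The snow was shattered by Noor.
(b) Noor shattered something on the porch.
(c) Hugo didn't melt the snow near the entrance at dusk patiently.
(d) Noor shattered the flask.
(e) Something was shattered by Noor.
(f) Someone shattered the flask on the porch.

(b), (d), (e), (f)

(a) Not entailed — Noor shattered the flask, not the snow; the snow belongs to the melting event.
(b) Entailed — this follows by dropping conjuncts from the shattering event's description.
(c) Not entailed — dropping 'for the guests' under negation is not valid — the original leaves open that Hugo melted the snow some other way.
(d) Entailed — dropping 'on the porch' leaves a sub-description the original still satisfies.
(e) Entailed — the original entails any weakening of itself; this just drops 'on the porch' and generalizes the patient.
(f) Entailed — generalizing the agent leaves a sub-description the original still satisfies.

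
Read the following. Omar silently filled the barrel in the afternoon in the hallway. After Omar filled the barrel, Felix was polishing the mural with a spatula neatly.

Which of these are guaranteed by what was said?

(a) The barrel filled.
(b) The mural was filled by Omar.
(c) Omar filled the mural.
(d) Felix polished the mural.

(a) Entailed — 'Omar filled the barrel' is causative; it entails the inchoative 'the barrel filled'.
(b) Not entailed — Omar filled the barrel, not the mural; the mural belongs to the polishing event.
(c) Not entailed — Omar filled the barrel, not the mural; the mural belongs to the polishing event.
(d) Entailed — 'polish' is an activity; 'was polishing' entails that some polishing happened, so 'polished' holds.

(a), (d)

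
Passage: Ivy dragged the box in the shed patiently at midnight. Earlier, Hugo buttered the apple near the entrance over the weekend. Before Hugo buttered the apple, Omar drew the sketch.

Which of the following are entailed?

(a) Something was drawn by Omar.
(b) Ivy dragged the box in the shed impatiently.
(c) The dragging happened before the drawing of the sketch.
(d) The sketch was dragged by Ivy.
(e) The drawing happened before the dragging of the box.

(a) Entailed — every conjunct here is already in the original drawing event.
(b) Not entailed — 'impatiently' adds a manner not in (and inconsistent with) the original.
(c) Not entailed — the narrative places the drawing before the dragging, not after.
(d) Not entailed — Ivy dragged the box, not the sketch; the sketch belongs to the drawing event.
(e) Entailed — the narrative places the drawing before the dragging.

(a), (e)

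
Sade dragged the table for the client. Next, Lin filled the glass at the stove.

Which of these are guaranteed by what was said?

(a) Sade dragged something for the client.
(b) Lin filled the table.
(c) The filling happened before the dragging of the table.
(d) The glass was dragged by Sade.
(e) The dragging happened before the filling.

(a), (e)

(a) Entailed — the original entails any weakening of itself; this just generalizes the patient.
(b) Not entailed — Lin filled the glass, not the table; the table belongs to the dragging event.
(c) Not entailed — the narrative places the dragging before the filling, not after.
(d) Not entailed — Sade dragged the table, not the glass; the glass belongs to the filling event.
(e) Entailed — the narrative places the dragging before the filling.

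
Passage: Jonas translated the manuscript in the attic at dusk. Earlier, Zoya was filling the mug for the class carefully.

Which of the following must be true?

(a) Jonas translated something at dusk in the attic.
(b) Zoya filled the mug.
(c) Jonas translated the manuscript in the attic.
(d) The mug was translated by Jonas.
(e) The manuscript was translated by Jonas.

(a) Entailed — this follows by dropping conjuncts from the translating event's description.
(b) Not entailed — 'was filling' is progressive on an accomplishment; it does not entail the completed 'filled'.
(c) Entailed — dropping 'at dusk' leaves a sub-description the original still satisfies.
(d) Not entailed — Jonas translated the manuscript, not the mug; the mug belongs to the filling event.
(e) Entailed — dropping 'in the attic', 'at dusk' leaves a sub-description the original still satisfies.

(a), (c), (e)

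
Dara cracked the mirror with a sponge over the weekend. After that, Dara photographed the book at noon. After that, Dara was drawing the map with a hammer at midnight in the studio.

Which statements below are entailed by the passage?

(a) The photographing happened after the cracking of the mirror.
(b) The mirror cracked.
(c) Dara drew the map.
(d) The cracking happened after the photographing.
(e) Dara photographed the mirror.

(a), (b)

(a) Entailed — the narrative places the cracking before the photographing.
(b) Entailed — 'Dara cracked the mirror' is causative; it entails the inchoative 'the mirror cracked'.
(c) Not entailed — 'was drawing' is progressive on an accomplishment; it does not entail the completed 'drew'.
(d) Not entailed — the narrative places the cracking before the photographing, not after.
(e) Not entailed — Dara photographed the book, not the mirror; the mirror belongs to the cracking event.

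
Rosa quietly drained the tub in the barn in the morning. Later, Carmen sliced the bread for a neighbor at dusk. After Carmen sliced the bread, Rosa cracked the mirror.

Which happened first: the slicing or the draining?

the draining

The connectives place the draining before the slicing.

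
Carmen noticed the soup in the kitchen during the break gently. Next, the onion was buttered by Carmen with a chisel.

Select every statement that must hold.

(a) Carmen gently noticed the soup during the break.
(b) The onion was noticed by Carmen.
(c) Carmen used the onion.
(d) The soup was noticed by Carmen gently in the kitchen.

(a) Entailed — this follows by dropping conjuncts from the noticing event's description.
(b) Not entailed — Carmen noticed the soup, not the onion; the onion belongs to the buttering event.
(c) Not entailed — the onion is the patient, not an instrument — Carmen used a chisel.
(d) Entailed — the original entails any weakening of itself; this just drops 'during the break'.

(a), (d)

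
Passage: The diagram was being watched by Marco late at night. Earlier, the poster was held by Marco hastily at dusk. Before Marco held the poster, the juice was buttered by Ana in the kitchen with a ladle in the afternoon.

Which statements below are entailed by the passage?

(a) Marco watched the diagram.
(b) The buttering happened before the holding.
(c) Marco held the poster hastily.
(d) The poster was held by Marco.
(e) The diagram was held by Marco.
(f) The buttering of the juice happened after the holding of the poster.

(a) Entailed — 'watch' is an activity; 'was watching' entails that some watching happened, so 'watched' holds.
(b) Entailed — the narrative places the buttering before the holding.
(c) Entailed — this follows by dropping conjuncts from the holding event's description.
(d) Entailed — this follows by dropping conjuncts from the holding event's description.
(e) Not entailed — Marco held the poster, not the diagram; the diagram belongs to the watching event.
(f) Not entailed — the narrative places the buttering before the holding, not after.

(a), (b), (c), (d)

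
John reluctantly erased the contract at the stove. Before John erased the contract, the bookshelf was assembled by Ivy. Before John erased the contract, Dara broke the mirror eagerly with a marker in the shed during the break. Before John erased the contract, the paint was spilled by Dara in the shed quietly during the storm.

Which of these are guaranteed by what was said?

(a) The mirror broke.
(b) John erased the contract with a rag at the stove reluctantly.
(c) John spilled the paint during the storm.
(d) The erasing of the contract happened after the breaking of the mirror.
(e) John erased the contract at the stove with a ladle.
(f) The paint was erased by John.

(a), (d)

(a) Entailed — 'Dara broke the mirror' is causative; it entails the inchoative 'the mirror broke'.
(b) Not entailed — 'with a rag' adds information not in the original event.
(c) Not entailed — the passage has Dara spilling the paint, not John.
(d) Entailed — the narrative places the breaking before the erasing.
(e) Not entailed — 'with a ladle' adds information not in the original event.
(f) Not entailed — John erased the contract, not the paint; the paint belongs to the spilling event.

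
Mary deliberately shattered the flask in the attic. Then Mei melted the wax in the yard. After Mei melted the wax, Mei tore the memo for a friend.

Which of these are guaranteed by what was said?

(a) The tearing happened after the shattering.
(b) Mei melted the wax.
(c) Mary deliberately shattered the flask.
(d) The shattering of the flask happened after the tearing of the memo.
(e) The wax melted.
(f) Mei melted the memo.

(a), (b), (c), (e)

(a) Entailed — the narrative places the shattering before the tearing.
(b) Entailed — this follows by dropping conjuncts from the melting event's description.
(c) Entailed — dropping 'in the attic' leaves a sub-description the original still satisfies.
(d) Not entailed — the narrative places the shattering before the tearing, not after.
(e) Entailed — 'Mei melted the wax' is causative; it entails the inchoative 'the wax melted'.
(f) Not entailed — Mei melted the wax, not the memo; the memo belongs to the tearing event.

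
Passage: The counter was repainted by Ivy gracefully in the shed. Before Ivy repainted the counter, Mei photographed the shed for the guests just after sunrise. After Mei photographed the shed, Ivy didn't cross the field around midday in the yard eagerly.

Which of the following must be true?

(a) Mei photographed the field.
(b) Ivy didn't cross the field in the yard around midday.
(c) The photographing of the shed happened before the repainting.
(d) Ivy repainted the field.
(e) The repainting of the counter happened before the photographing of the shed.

(a) Not entailed — Mei photographed the shed, not the field; the field belongs to the crossing event.
(b) Not entailed — dropping 'eagerly' under negation is not valid — the original leaves open that Ivy crossed the field some other way.
(c) Entailed — the narrative places the photographing before the repainting.
(d) Not entailed — Ivy repainted the counter, not the field; the field belongs to the crossing event.
(e) Not entailed — the narrative places the photographing before the repainting, not after.

(c)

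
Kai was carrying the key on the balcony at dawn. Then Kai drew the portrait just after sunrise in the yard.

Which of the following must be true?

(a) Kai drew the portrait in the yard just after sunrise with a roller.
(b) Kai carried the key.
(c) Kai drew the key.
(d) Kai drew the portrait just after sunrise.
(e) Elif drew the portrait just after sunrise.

(b), (d)

(a) Not entailed — 'with a roller' adds information not in the original event.
(b) Entailed — 'carry' is an activity; 'was carrying' entails that some carrying happened, so 'carried' holds.
(c) Not entailed — Kai drew the portrait, not the key; the key belongs to the carrying event.
(d) Entailed — this follows by dropping conjuncts from the drawing event's description.
(e) Not entailed — the passage has Kai drawing the portrait, not Elif.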